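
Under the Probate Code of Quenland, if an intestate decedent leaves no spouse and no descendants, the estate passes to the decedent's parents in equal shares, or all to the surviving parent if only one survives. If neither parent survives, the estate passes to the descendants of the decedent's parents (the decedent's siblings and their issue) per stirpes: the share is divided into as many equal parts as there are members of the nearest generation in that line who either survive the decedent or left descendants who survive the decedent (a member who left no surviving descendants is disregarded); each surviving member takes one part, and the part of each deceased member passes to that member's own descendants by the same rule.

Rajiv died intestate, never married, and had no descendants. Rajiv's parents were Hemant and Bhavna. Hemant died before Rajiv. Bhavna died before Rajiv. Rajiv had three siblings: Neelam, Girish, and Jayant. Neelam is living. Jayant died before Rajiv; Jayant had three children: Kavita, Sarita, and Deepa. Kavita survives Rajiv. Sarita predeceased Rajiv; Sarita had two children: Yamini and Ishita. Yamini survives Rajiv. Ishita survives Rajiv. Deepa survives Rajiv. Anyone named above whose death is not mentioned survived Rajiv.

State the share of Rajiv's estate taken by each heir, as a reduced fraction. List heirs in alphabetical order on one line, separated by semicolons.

Deepa 1/9; Girish 1/3; Ishita 1/18; Kavita 1/9; Neelam 1/3; Yamini 1/18

Neither parent survives and there are no descendants, so the estate passes to Rajiv's siblings and their issue per stirpes.
The estate is divided into 3 equal shares of 1/3 among Neelam, Girish, Jayant.
Neelam is living and takes 1/3.
Girish is living and takes 1/3.
Jayant predeceased; the 1/3 allotted to Jayant's branch passes to Jayant's issue by representation.
The 1/3 is divided into 3 equal shares of 1/9 among Kavita, Sarita, Deepa.
Kavita is living and takes 1/9.
Sarita predeceased; the 1/9 allotted to Sarita's branch passes to Sarita's issue by representation.
The 1/9 is divided into 2 equal shares of 1/18 among Yamini, Ishita.
Yamini is living and takes 1/18.
Ishita is living and takes 1/18.
Deepa is living and takes 1/9.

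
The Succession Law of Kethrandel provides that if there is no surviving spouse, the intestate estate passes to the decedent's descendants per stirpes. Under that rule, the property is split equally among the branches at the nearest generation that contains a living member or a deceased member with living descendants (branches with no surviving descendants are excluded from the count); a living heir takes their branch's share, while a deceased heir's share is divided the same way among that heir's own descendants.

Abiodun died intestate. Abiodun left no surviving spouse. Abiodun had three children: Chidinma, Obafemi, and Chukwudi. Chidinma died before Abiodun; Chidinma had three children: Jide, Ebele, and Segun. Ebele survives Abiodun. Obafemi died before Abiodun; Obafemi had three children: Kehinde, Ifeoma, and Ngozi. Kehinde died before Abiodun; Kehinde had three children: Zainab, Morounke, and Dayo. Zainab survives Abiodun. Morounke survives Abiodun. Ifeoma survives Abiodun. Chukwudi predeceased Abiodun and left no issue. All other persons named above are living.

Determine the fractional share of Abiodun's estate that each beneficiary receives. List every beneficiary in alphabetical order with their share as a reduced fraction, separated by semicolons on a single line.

There is no surviving spouse, so the entire estate passes to Abiodun's descendants per stirpes.
Chukwudi left no surviving issue, so that branch lapses and is disregarded.
The estate is divided into 2 equal shares of 1/2 among Chidinma, Obafemi.
Chidinma predeceased; the 1/2 allotted to Chidinma's branch passes to Chidinma's issue by representation.
The 1/2 is divided into 3 equal shares of 1/6 among Jide, Ebele, Segun.
Jide is living and takes 1/6.
Ebele is living and takes 1/6.
Segun is living and takes 1/6.
Obafemi predeceased; the 1/2 allotted to Obafemi's branch passes to Obafemi's issue by representation.
The 1/2 is divided into 3 equal shares of 1/6 among Kehinde, Ifeoma, Ngozi.
Kehinde predeceased; the 1/6 allotted to Kehinde's branch passes to Kehinde's issue by representation.
The 1/6 is divided into 3 equal shares of 1/18 among Zainab, Morounke, Dayo.
Zainab is living and takes 1/18.
Morounke is living and takes 1/18.
Dayo is living and takes 1/18.
Ifeoma is living and takes 1/6.
Ngozi is living and takes 1/6.

Dayo 1/18; Ebele 1/6; Ifeoma 1/6; Jide 1/6; Morounke 1/18; Ngozi 1/6; Segun 1/6; Zainab 1/18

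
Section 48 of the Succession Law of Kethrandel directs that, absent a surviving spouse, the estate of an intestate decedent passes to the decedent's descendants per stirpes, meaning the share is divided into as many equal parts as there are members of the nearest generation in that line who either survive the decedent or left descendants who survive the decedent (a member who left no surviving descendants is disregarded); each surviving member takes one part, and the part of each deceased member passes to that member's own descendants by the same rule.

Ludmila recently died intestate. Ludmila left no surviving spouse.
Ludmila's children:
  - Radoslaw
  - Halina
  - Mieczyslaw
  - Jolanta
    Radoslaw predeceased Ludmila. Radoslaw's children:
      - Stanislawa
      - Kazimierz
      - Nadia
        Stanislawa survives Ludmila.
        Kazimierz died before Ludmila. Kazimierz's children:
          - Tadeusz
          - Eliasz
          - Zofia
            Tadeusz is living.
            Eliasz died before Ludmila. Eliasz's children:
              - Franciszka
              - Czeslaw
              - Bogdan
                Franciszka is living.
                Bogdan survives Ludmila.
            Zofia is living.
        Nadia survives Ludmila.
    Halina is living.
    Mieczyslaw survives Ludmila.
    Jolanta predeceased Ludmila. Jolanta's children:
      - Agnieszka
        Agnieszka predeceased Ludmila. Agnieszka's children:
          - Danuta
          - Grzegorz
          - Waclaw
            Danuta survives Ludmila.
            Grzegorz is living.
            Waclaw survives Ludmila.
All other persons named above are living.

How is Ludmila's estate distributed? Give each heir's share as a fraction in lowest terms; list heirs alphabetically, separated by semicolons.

There is no surviving spouse, so the entire estate passes to Ludmila's descendants per stirpes.
The estate is divided into 4 equal shares of 1/4 among Radoslaw, Halina, Mieczyslaw, Jolanta.
Radoslaw predeceased; the 1/4 allotted to Radoslaw's branch passes to Radoslaw's issue by representation.
The 1/4 is divided into 3 equal shares of 1/12 among Stanislawa, Kazimierz, Nadia.
Stanislawa is living and takes 1/12.
Kazimierz predeceased; the 1/12 allotted to Kazimierz's branch passes to Kazimierz's issue by representation.
The 1/12 is divided into 3 equal shares of 1/36 among Tadeusz, Eliasz, Zofia.
Tadeusz is living and takes 1/36.
Eliasz predeceased; the 1/36 allotted to Eliasz's branch passes to Eliasz's issue by representation.
The 1/36 is divided into 3 equal shares of 1/108 among Franciszka, Czeslaw, Bogdan.
Franciszka is living and takes 1/108.
Czeslaw is living and takes 1/108.
Bogdan is living and takes 1/108.
Zofia is living and takes 1/36.
Nadia is living and takes 1/12.
Halina is living and takes 1/4.
Mieczyslaw is living and takes 1/4.
Jolanta predeceased; the 1/4 allotted to Jolanta's branch passes to Jolanta's issue by representation.
Agnieszka's line is the sole branch at this level, so the full 1/4 passes to Agnieszka's issue by representation.
The 1/4 is divided into 3 equal shares of 1/12 among Danuta, Grzegorz, Waclaw.
Danuta is living and takes 1/12.
Grzegorz is living and takes 1/12.
Waclaw is living and takes 1/12.

Bogdan 1/108; Czeslaw 1/108; Danuta 1/12; Franciszka 1/108; Grzegorz 1/12; Halina 1/4; Mieczyslaw 1/4; Nadia 1/12; Stanislawa 1/12; Tadeusz 1/36; Waclaw 1/12; Zofia 1/36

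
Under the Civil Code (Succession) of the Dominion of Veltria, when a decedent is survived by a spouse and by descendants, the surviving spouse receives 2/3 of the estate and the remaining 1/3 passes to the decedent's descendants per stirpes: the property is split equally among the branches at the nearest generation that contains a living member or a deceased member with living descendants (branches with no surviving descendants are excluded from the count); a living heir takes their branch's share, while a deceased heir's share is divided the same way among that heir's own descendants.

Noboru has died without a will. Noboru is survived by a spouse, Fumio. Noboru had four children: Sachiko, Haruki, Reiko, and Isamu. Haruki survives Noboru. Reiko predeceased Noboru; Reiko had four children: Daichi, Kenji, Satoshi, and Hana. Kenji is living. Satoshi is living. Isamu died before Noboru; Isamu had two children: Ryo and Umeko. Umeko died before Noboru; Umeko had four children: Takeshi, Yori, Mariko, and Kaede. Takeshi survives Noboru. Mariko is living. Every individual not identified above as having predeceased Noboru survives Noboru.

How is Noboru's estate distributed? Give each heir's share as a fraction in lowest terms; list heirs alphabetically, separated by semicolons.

Fumio, as surviving spouse, takes 2/3.
The remaining 1/3 passes to Noboru's descendants per stirpes.
The 1/3 is divided into 4 equal shares of 1/12 among Sachiko, Haruki, Reiko, Isamu.
Sachiko is living and takes 1/12.
Haruki is living and takes 1/12.
Reiko predeceased; the 1/12 allotted to Reiko's branch passes to Reiko's issue by representation.
The 1/12 is divided into 4 equal shares of 1/48 among Daichi, Kenji, Satoshi, Hana.
Daichi is living and takes 1/48.
Kenji is living and takes 1/48.
Satoshi is living and takes 1/48.
Hana is living and takes 1/48.
Isamu predeceased; the 1/12 allotted to Isamu's branch passes to Isamu's issue by representation.
The 1/12 is divided into 2 equal shares of 1/24 among Ryo, Umeko.
Ryo is living and takes 1/24.
Umeko predeceased; the 1/24 allotted to Umeko's branch passes to Umeko's issue by representation.
The 1/24 is divided into 4 equal shares of 1/96 among Takeshi, Yori, Mariko, Kaede.
Takeshi is living and takes 1/96.
Yori is living and takes 1/96.
Mariko is living and takes 1/96.
Kaede is living and takes 1/96.

Daichi 1/48; Fumio 2/3; Hana 1/48; Haruki 1/12; Kaede 1/96; Kenji 1/48; Mariko 1/96; Ryo 1/24; Sachiko 1/12; Satoshi 1/48; Takeshi 1/96; Yori 1/96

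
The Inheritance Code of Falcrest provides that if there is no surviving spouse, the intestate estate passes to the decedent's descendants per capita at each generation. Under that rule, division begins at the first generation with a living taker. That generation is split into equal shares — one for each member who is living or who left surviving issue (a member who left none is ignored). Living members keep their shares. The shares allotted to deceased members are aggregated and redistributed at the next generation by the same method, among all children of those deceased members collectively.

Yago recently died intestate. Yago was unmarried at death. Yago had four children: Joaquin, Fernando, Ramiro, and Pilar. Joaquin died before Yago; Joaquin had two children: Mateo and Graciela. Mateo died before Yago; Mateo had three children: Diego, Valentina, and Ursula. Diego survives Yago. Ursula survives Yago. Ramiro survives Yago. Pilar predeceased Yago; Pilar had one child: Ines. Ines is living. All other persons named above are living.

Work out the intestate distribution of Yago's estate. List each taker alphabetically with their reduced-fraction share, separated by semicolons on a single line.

Diego 1/18; Fernando 1/4; Graciela 1/6; Ines 1/6; Ramiro 1/4; Ursula 1/18; Valentina 1/18

There is no surviving spouse, so the entire estate passes to Yago's descendants per capita at each generation.
At generation 1 (Joaquin, Fernando, Ramiro, Pilar) there are 4 shares of (1)/4 = 1/4 each.
Living: Fernando and Ramiro — each takes 1/4.
Deceased: Joaquin and Pilar. Their combined 1/2 is pooled and carried to generation 2.
At generation 2 (Mateo, Graciela, Ines) there are 3 shares of (1/2)/3 = 1/6 each.
Living: Graciela and Ines — each takes 1/6.
Deceased: Mateo. That 1/6 share is carried to generation 3.
At generation 3 (Diego, Valentina, Ursula) there are 3 shares of (1/6)/3 = 1/18 each.
Living: Diego, Valentina, and Ursula — each takes 1/18.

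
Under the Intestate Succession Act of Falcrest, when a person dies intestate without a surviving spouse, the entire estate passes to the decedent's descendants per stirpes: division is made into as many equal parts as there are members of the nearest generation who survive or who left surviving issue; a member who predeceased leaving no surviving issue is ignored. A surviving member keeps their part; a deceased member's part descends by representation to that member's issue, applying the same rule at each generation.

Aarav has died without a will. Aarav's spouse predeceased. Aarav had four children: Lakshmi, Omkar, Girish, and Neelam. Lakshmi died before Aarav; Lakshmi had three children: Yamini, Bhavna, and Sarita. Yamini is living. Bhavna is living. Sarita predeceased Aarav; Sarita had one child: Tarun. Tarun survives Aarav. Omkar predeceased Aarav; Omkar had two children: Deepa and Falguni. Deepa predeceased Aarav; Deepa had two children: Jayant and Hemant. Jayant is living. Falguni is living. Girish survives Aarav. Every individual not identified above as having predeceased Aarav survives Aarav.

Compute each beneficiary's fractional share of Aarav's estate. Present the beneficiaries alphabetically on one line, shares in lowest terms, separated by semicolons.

Bhavna 1/12; Falguni 1/8; Girish 1/4; Hemant 1/16; Jayant 1/16; Neelam 1/4; Tarun 1/12; Yamini 1/12

There is no surviving spouse, so the entire estate passes to Aarav's descendants per stirpes.
The estate is divided into 4 equal shares of 1/4 among Lakshmi, Omkar, Girish, Neelam.
Lakshmi predeceased; the 1/4 allotted to Lakshmi's branch passes to Lakshmi's issue by representation.
The 1/4 is divided into 3 equal shares of 1/12 among Yamini, Bhavna, Sarita.
Yamini is living and takes 1/12.
Bhavna is living and takes 1/12.
Sarita predeceased; the 1/12 allotted to Sarita's branch passes to Sarita's issue by representation.
Tarun is the sole taker at this level and receives the full 1/12.
Omkar predeceased; the 1/4 allotted to Omkar's branch passes to Omkar's issue by representation.
The 1/4 is divided into 2 equal shares of 1/8 among Deepa, Falguni.
Deepa predeceased; the 1/8 allotted to Deepa's branch passes to Deepa's issue by representation.
The 1/8 is divided into 2 equal shares of 1/16 among Jayant, Hemant.
Jayant is living and takes 1/16.
Hemant is living and takes 1/16.
Falguni is living and takes 1/8.
Girish is living and takes 1/4.
Neelam is living and takes 1/4.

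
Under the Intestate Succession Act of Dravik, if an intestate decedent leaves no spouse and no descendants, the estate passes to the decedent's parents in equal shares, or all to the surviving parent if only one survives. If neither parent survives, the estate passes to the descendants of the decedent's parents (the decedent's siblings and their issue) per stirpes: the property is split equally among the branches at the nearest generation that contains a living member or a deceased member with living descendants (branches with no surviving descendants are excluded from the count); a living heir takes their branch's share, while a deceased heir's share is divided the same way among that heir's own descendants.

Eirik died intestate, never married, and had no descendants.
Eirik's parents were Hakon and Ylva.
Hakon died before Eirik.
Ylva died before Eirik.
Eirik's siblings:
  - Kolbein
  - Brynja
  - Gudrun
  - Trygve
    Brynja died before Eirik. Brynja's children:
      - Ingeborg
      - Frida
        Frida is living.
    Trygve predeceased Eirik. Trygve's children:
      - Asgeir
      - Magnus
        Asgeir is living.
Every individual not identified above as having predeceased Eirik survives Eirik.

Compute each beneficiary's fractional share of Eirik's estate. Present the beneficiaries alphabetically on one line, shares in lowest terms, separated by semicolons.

Neither parent survives and there are no descendants, so the estate passes to Eirik's siblings and their issue per stirpes.
The estate is divided into 4 equal shares of 1/4 among Kolbein, Brynja, Gudrun, Trygve.
Kolbein is living and takes 1/4.
Brynja predeceased; the 1/4 allotted to Brynja's branch passes to Brynja's issue by representation.
The 1/4 is divided into 2 equal shares of 1/8 among Ingeborg, Frida.
Ingeborg is living and takes 1/8.
Frida is living and takes 1/8.
Gudrun is living and takes 1/4.
Trygve predeceased; the 1/4 allotted to Trygve's branch passes to Trygve's issue by representation.
The 1/4 is divided into 2 equal shares of 1/8 among Asgeir, Magnus.
Asgeir is living and takes 1/8.
Magnus is living and takes 1/8.

Asgeir 1/8; Frida 1/8; Gudrun 1/4; Ingeborg 1/8; Kolbein 1/4; Magnus 1/8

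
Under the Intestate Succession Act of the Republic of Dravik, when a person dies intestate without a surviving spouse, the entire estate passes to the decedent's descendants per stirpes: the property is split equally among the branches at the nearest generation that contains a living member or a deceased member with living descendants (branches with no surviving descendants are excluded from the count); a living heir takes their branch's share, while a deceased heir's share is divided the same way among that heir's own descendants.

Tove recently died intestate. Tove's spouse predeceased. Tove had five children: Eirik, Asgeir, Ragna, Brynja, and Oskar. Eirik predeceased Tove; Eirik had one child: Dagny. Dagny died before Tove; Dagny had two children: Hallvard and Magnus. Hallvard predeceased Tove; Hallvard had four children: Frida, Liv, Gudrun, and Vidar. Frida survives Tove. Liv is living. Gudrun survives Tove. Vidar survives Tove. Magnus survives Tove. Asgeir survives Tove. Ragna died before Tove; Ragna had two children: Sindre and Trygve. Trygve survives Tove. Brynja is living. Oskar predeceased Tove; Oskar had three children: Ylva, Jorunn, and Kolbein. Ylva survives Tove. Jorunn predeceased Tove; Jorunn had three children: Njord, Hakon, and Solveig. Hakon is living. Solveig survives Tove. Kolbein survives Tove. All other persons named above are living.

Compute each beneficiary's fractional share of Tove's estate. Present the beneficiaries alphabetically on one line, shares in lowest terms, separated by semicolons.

Asgeir 1/5; Brynja 1/5; Frida 1/40; Gudrun 1/40; Hakon 1/45; Kolbein 1/15; Liv 1/40; Magnus 1/10; Njord 1/45; Sindre 1/10; Solveig 1/45; Trygve 1/10; Vidar 1/40; Ylva 1/15

There is no surviving spouse, so the entire estate passes to Tove's descendants per stirpes.
The estate is divided into 5 equal shares of 1/5 among Eirik, Asgeir, Ragna, Brynja, Oskar.
Eirik predeceased; the 1/5 allotted to Eirik's branch passes to Eirik's issue by representation.
Dagny's line is the sole branch at this level, so the full 1/5 passes to Dagny's issue by representation.
The 1/5 is divided into 2 equal shares of 1/10 among Hallvard, Magnus.
Hallvard predeceased; the 1/10 allotted to Hallvard's branch passes to Hallvard's issue by representation.
The 1/10 is divided into 4 equal shares of 1/40 among Frida, Liv, Gudrun, Vidar.
Frida is living and takes 1/40.
Liv is living and takes 1/40.
Gudrun is living and takes 1/40.
Vidar is living and takes 1/40.
Magnus is living and takes 1/10.
Asgeir is living and takes 1/5.
Ragna predeceased; the 1/5 allotted to Ragna's branch passes to Ragna's issue by representation.
The 1/5 is divided into 2 equal shares of 1/10 among Sindre, Trygve.
Sindre is living and takes 1/10.
Trygve is living and takes 1/10.
Brynja is living and takes 1/5.
Oskar predeceased; the 1/5 allotted to Oskar's branch passes to Oskar's issue by representation.
The 1/5 is divided into 3 equal shares of 1/15 among Ylva, Jorunn, Kolbein.
Ylva is living and takes 1/15.
Jorunn predeceased; the 1/15 allotted to Jorunn's branch passes to Jorunn's issue by representation.
The 1/15 is divided into 3 equal shares of 1/45 among Njord, Hakon, Solveig.
Njord is living and takes 1/45.
Hakon is living and takes 1/45.
Solveig is living and takes 1/45.
Kolbein is living and takes 1/15.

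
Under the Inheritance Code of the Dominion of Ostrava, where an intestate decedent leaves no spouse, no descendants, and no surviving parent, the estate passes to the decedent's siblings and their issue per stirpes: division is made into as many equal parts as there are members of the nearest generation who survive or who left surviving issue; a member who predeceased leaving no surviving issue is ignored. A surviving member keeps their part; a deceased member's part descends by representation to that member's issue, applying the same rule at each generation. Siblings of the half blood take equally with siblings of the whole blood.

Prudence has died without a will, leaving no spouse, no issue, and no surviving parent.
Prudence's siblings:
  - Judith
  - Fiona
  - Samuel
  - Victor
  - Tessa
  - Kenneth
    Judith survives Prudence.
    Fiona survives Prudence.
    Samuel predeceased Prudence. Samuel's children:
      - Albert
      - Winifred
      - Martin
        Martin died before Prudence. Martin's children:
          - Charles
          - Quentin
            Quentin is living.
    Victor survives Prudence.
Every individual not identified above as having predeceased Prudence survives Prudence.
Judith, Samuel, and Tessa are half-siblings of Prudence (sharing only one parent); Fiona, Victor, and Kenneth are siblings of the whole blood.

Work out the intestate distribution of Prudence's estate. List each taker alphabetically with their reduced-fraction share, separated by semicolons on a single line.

Albert 1/18; Charles 1/36; Fiona 1/6; Judith 1/6; Kenneth 1/6; Quentin 1/36; Tessa 1/6; Victor 1/6; Winifred 1/18

No spouse, descendants, or parent survives, so the estate passes to Prudence's siblings per stirpes.
Half-blood and whole-blood siblings take equally under the stated rule.
The estate is divided into 6 equal shares of 1/6 among Judith, Fiona, Samuel, Victor, Tessa, Kenneth.
Judith is living and takes 1/6.
Fiona is living and takes 1/6.
Samuel predeceased; the 1/6 allotted to Samuel's branch passes to Samuel's issue by representation.
The 1/6 is divided into 3 equal shares of 1/18 among Albert, Winifred, Martin.
Albert is living and takes 1/18.
Winifred is living and takes 1/18.
Martin predeceased; the 1/18 allotted to Martin's branch passes to Martin's issue by representation.
The 1/18 is divided into 2 equal shares of 1/36 among Charles, Quentin.
Charles is living and takes 1/36.
Quentin is living and takes 1/36.
Victor is living and takes 1/6.
Tessa is living and takes 1/6.
Kenneth is living and takes 1/6.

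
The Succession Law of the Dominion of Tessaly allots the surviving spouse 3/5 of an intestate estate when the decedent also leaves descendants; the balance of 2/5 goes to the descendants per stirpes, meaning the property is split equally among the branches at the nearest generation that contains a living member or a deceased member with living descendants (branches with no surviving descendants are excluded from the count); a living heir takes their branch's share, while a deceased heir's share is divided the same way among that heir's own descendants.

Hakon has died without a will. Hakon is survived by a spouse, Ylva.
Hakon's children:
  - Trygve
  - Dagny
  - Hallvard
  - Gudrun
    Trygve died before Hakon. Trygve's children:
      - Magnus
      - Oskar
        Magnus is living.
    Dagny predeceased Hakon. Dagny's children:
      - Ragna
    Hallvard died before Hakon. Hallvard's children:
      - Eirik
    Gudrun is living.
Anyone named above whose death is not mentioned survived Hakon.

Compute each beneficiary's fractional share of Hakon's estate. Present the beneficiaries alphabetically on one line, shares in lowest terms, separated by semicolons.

Ylva, as surviving spouse, takes 3/5.
The remaining 2/5 passes to Hakon's descendants per stirpes.
The 2/5 is divided into 4 equal shares of 1/10 among Trygve, Dagny, Hallvard, Gudrun.
Trygve predeceased; the 1/10 allotted to Trygve's branch passes to Trygve's issue by representation.
The 1/10 is divided into 2 equal shares of 1/20 among Magnus, Oskar.
Magnus is living and takes 1/20.
Oskar is living and takes 1/20.
Dagny predeceased; the 1/10 allotted to Dagny's branch passes to Dagny's issue by representation.
Ragna is the sole taker at this level and receives the full 1/10.
Hallvard predeceased; the 1/10 allotted to Hallvard's branch passes to Hallvard's issue by representation.
Eirik is the sole taker at this level and receives the full 1/10.
Gudrun is living and takes 1/10.

Eirik 1/10; Gudrun 1/10; Magnus 1/20; Oskar 1/20; Ragna 1/10; Ylva 3/5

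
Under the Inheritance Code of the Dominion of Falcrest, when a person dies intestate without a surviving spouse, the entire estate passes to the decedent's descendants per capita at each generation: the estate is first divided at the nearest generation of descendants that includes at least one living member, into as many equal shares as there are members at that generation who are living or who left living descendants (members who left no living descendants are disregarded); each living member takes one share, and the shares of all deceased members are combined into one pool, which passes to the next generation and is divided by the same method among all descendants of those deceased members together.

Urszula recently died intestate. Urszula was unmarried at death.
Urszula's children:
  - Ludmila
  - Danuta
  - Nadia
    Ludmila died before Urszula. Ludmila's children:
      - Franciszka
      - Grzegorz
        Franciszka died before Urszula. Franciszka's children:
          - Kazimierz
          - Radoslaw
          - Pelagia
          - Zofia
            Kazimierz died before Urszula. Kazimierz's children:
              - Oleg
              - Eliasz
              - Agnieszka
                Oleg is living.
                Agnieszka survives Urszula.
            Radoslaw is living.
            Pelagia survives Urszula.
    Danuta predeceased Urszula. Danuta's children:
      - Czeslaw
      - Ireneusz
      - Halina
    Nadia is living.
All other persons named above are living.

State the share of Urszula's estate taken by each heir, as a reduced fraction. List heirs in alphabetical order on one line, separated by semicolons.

Agnieszka 1/90; Czeslaw 2/15; Eliasz 1/90; Grzegorz 2/15; Halina 2/15; Ireneusz 2/15; Nadia 1/3; Oleg 1/90; Pelagia 1/30; Radoslaw 1/30; Zofia 1/30

There is no surviving spouse, so the entire estate passes to Urszula's descendants per capita at each generation.
At generation 1 (Ludmila, Danuta, Nadia) there are 3 shares of (1)/3 = 1/3 each.
Living: Nadia — each takes 1/3.
Deceased: Ludmila and Danuta. Their combined 2/3 is pooled and carried to generation 2.
At generation 2 (Franciszka, Grzegorz, Czeslaw, Ireneusz, Halina) there are 5 shares of (2/3)/5 = 2/15 each.
Living: Grzegorz, Czeslaw, Ireneusz, and Halina — each takes 2/15.
Deceased: Franciszka. That 2/15 share is carried to generation 3.
At generation 3 (Kazimierz, Radoslaw, Pelagia, Zofia) there are 4 shares of (2/15)/4 = 1/30 each.
Living: Radoslaw, Pelagia, and Zofia — each takes 1/30.
Deceased: Kazimierz. That 1/30 share is carried to generation 4.
At generation 4 (Oleg, Eliasz, Agnieszka) there are 3 shares of (1/30)/3 = 1/90 each.
Living: Oleg, Eliasz, and Agnieszka — each takes 1/90.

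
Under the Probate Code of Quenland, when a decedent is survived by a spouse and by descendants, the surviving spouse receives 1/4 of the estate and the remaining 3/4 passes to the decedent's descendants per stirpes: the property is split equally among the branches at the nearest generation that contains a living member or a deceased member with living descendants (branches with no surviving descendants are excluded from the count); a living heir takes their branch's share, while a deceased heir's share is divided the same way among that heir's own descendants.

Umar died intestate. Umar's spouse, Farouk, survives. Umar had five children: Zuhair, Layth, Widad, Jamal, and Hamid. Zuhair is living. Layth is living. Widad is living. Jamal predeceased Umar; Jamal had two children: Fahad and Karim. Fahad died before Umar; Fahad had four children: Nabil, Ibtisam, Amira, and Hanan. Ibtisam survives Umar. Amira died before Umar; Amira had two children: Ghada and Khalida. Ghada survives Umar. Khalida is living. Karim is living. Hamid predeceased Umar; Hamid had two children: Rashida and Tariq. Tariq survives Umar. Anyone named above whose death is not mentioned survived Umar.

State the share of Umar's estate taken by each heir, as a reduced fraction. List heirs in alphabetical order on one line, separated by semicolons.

Farouk, as surviving spouse, takes 1/4.
The remaining 3/4 passes to Umar's descendants per stirpes.
The 3/4 is divided into 5 equal shares of 3/20 among Zuhair, Layth, Widad, Jamal, Hamid.
Zuhair is living and takes 3/20.
Layth is living and takes 3/20.
Widad is living and takes 3/20.
Jamal predeceased; the 3/20 allotted to Jamal's branch passes to Jamal's issue by representation.
The 3/20 is divided into 2 equal shares of 3/40 among Fahad, Karim.
Fahad predeceased; the 3/40 allotted to Fahad's branch passes to Fahad's issue by representation.
The 3/40 is divided into 4 equal shares of 3/160 among Nabil, Ibtisam, Amira, Hanan.
Nabil is living and takes 3/160.
Ibtisam is living and takes 3/160.
Amira predeceased; the 3/160 allotted to Amira's branch passes to Amira's issue by representation.
The 3/160 is divided into 2 equal shares of 3/320 among Ghada, Khalida.
Ghada is living and takes 3/320.
Khalida is living and takes 3/320.
Hanan is living and takes 3/160.
Karim is living and takes 3/40.
Hamid predeceased; the 3/20 allotted to Hamid's branch passes to Hamid's issue by representation.
The 3/20 is divided into 2 equal shares of 3/40 among Rashida, Tariq.
Rashida is living and takes 3/40.
Tariq is living and takes 3/40.

Farouk 1/4; Ghada 3/320; Hanan 3/160; Ibtisam 3/160; Karim 3/40; Khalida 3/320; Layth 3/20; Nabil 3/160; Rashida 3/40; Tariq 3/40; Widad 3/20; Zuhair 3/20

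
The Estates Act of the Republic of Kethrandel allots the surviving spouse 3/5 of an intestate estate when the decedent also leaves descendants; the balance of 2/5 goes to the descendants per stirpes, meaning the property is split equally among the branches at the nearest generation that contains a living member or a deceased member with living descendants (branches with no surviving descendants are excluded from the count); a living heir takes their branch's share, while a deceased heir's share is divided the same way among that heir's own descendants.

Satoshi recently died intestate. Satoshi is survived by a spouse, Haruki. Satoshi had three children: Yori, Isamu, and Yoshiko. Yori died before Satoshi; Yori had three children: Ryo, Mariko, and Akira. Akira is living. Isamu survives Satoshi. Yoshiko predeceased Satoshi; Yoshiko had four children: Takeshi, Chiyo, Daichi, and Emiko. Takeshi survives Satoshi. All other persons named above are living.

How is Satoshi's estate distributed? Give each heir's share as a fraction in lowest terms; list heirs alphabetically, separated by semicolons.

Haruki, as surviving spouse, takes 3/5.
The remaining 2/5 passes to Satoshi's descendants per stirpes.
The 2/5 is divided into 3 equal shares of 2/15 among Yori, Isamu, Yoshiko.
Yori predeceased; the 2/15 allotted to Yori's branch passes to Yori's issue by representation.
The 2/15 is divided into 3 equal shares of 2/45 among Ryo, Mariko, Akira.
Ryo is living and takes 2/45.
Mariko is living and takes 2/45.
Akira is living and takes 2/45.
Isamu is living and takes 2/15.
Yoshiko predeceased; the 2/15 allotted to Yoshiko's branch passes to Yoshiko's issue by representation.
The 2/15 is divided into 4 equal shares of 1/30 among Takeshi, Chiyo, Daichi, Emiko.
Takeshi is living and takes 1/30.
Chiyo is living and takes 1/30.
Daichi is living and takes 1/30.
Emiko is living and takes 1/30.

Akira 2/45; Chiyo 1/30; Daichi 1/30; Emiko 1/30; Haruki 3/5; Isamu 2/15; Mariko 2/45; Ryo 2/45; Takeshi 1/30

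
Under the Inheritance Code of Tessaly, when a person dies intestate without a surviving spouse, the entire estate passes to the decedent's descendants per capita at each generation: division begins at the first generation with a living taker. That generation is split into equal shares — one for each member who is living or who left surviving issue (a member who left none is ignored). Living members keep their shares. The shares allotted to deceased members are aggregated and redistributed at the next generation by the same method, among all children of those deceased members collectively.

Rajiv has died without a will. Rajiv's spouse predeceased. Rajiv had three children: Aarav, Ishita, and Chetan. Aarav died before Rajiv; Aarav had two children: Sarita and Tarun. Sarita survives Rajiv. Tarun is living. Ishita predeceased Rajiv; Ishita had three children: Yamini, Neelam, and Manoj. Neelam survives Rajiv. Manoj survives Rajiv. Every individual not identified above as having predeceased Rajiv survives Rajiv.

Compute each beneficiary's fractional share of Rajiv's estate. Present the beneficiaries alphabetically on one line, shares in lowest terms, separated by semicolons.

There is no surviving spouse, so the entire estate passes to Rajiv's descendants per capita at each generation.
At generation 1 (Aarav, Ishita, Chetan) there are 3 shares of (1)/3 = 1/3 each.
Living: Chetan — each takes 1/3.
Deceased: Aarav and Ishita. Their combined 2/3 is pooled and carried to generation 2.
At generation 2 (Sarita, Tarun, Yamini, Neelam, Manoj) there are 5 shares of (2/3)/5 = 2/15 each.
Living: Sarita, Tarun, Yamini, Neelam, and Manoj — each takes 2/15.

Chetan 1/3; Manoj 2/15; Neelam 2/15; Sarita 2/15; Tarun 2/15; Yamini 2/15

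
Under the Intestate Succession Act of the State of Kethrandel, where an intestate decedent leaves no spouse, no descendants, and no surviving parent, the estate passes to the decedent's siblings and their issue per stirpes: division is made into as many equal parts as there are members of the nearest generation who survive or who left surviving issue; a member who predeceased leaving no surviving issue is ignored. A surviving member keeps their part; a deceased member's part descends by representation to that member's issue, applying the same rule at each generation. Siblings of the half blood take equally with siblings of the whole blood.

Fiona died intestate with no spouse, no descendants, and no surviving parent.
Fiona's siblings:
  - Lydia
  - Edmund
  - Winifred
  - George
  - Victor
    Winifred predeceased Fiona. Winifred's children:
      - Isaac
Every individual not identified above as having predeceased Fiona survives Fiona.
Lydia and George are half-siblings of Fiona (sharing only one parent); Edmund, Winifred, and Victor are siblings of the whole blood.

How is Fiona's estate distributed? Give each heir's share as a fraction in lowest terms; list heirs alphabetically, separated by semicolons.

No spouse, descendants, or parent survives, so the estate passes to Fiona's siblings per stirpes.
Half-blood and whole-blood siblings take equally under the stated rule.
The estate is divided into 5 equal shares of 1/5 among Lydia, Edmund, Winifred, George, Victor.
Lydia is living and takes 1/5.
Edmund is living and takes 1/5.
Winifred predeceased; the 1/5 allotted to Winifred's branch passes to Winifred's issue by representation.
Isaac is the sole taker at this level and receives the full 1/5.
George is living and takes 1/5.
Victor is living and takes 1/5.

Edmund 1/5; George 1/5; Isaac 1/5; Lydia 1/5; Victor 1/5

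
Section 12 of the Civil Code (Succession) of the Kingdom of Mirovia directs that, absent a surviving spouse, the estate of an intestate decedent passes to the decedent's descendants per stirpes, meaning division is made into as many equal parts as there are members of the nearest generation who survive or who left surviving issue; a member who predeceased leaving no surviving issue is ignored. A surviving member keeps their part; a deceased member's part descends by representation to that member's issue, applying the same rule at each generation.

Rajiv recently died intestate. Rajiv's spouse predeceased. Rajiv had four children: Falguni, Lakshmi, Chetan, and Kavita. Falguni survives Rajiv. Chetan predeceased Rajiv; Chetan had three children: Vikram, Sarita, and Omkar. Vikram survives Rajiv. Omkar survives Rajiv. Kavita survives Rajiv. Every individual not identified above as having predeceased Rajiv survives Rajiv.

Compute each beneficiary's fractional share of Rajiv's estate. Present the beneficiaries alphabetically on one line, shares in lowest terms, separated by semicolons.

There is no surviving spouse, so the entire estate passes to Rajiv's descendants per stirpes.
The estate is divided into 4 equal shares of 1/4 among Falguni, Lakshmi, Chetan, Kavita.
Falguni is living and takes 1/4.
Lakshmi is living and takes 1/4.
Chetan predeceased; the 1/4 allotted to Chetan's branch passes to Chetan's issue by representation.
The 1/4 is divided into 3 equal shares of 1/12 among Vikram, Sarita, Omkar.
Vikram is living and takes 1/12.
Sarita is living and takes 1/12.
Omkar is living and takes 1/12.
Kavita is living and takes 1/4.

Falguni 1/4; Kavita 1/4; Lakshmi 1/4; Omkar 1/12; Sarita 1/12; Vikram 1/12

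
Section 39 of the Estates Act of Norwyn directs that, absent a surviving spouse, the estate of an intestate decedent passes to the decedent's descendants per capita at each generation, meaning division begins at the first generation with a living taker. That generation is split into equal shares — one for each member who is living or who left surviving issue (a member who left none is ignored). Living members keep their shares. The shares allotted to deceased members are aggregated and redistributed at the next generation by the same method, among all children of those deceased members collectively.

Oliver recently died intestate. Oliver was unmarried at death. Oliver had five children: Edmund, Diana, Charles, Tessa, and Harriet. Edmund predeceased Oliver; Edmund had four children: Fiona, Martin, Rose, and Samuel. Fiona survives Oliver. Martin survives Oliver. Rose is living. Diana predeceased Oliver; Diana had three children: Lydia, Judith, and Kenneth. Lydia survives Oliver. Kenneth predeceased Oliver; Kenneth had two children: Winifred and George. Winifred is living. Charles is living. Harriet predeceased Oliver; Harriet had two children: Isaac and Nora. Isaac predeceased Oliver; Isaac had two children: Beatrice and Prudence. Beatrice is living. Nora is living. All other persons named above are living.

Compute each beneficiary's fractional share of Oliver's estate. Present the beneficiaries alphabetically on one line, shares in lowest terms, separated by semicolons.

There is no surviving spouse, so the entire estate passes to Oliver's descendants per capita at each generation.
At generation 1 (Edmund, Diana, Charles, Tessa, Harriet) there are 5 shares of (1)/5 = 1/5 each.
Living: Charles and Tessa — each takes 1/5.
Deceased: Edmund, Diana, and Harriet. Their combined 3/5 is pooled and carried to generation 2.
At generation 2 (Fiona, Martin, Rose, Samuel, Lydia, Judith, Kenneth, Isaac, Nora) there are 9 shares of (3/5)/9 = 1/15 each.
Living: Fiona, Martin, Rose, Samuel, Lydia, Judith, and Nora — each takes 1/15.
Deceased: Kenneth and Isaac. Their combined 2/15 is pooled and carried to generation 3.
At generation 3 (Winifred, George, Beatrice, Prudence) there are 4 shares of (2/15)/4 = 1/30 each.
Living: Winifred, George, Beatrice, and Prudence — each takes 1/30.

Beatrice 1/30; Charles 1/5; Fiona 1/15; George 1/30; Judith 1/15; Lydia 1/15; Martin 1/15; Nora 1/15; Prudence 1/30; Rose 1/15; Samuel 1/15; Tessa 1/5; Winifred 1/30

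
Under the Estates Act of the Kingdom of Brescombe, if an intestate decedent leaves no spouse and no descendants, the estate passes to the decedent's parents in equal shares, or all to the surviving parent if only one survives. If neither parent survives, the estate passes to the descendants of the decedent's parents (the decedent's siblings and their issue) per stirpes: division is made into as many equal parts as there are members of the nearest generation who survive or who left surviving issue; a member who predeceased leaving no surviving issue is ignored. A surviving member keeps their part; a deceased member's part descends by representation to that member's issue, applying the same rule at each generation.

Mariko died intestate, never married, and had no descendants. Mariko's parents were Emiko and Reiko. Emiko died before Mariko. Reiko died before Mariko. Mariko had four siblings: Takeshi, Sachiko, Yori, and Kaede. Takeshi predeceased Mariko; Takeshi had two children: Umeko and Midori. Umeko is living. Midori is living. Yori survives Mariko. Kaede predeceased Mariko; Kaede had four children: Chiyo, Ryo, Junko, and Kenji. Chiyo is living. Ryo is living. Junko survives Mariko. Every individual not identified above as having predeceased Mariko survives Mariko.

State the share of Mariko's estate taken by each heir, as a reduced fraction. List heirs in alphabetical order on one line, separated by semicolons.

Chiyo 1/16; Junko 1/16; Kenji 1/16; Midori 1/8; Ryo 1/16; Sachiko 1/4; Umeko 1/8; Yori 1/4

Neither parent survives and there are no descendants, so the estate passes to Mariko's siblings and their issue per stirpes.
The estate is divided into 4 equal shares of 1/4 among Takeshi, Sachiko, Yori, Kaede.
Takeshi predeceased; the 1/4 allotted to Takeshi's branch passes to Takeshi's issue by representation.
The 1/4 is divided into 2 equal shares of 1/8 among Umeko, Midori.
Umeko is living and takes 1/8.
Midori is living and takes 1/8.
Sachiko is living and takes 1/4.
Yori is living and takes 1/4.
Kaede predeceased; the 1/4 allotted to Kaede's branch passes to Kaede's issue by representation.
The 1/4 is divided into 4 equal shares of 1/16 among Chiyo, Ryo, Junko, Kenji.
Chiyo is living and takes 1/16.
Ryo is living and takes 1/16.
Junko is living and takes 1/16.
Kenji is living and takes 1/16.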